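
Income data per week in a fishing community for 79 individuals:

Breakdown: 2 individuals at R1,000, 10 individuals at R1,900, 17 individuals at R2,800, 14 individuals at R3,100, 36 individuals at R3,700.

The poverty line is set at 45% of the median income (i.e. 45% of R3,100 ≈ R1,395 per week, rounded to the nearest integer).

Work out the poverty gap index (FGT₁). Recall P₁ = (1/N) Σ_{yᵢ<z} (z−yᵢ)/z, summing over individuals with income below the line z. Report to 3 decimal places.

Below z: 2×R1,000 (q = 2 of N = 79).
Relative gaps: (1395−1000)/1395 = 0.2832 (×2).
Sum of shortfalls = 0.566308; P₁ averages over all N: 0.566308 / 79 = 0.007.

0.007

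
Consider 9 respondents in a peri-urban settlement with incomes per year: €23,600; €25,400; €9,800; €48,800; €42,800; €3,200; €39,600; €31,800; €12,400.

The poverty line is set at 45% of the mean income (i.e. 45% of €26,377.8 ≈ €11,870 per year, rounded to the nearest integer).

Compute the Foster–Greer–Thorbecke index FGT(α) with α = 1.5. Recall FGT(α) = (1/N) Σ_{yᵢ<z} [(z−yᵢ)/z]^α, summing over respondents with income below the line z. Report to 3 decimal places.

0.077

Below the line: €3,200, €9,800 (q = 2 of N = 9).
Gap ratios (z−y)/z: (11870−3200)/11870 = 0.7304; (11870−9800)/11870 = 0.1744.
Raised to α = 1.5: 0.62424; 0.07282.
Sum = 0.697066; FGT(1.5) = 0.697066 / 9 = 0.077.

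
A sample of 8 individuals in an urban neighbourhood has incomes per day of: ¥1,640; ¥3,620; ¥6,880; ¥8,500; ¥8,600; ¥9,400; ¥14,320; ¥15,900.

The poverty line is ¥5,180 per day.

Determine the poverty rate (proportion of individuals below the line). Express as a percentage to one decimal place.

2 of the 8 individuals have income below ¥5,180.
H = 2/8 = 25.0%.

25.0%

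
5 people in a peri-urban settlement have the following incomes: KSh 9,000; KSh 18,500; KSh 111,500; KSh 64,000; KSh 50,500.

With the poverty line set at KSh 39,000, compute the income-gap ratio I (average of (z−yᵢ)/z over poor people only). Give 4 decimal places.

Poor units: KSh 9,000, KSh 18,500 (q = 2 of N = 5).
Relative gaps: 0.7692, 0.5256; sum = 1.294872.
I averages over the q = 2 poor units only: 1.294872 / 2 = 0.6474.

0.6474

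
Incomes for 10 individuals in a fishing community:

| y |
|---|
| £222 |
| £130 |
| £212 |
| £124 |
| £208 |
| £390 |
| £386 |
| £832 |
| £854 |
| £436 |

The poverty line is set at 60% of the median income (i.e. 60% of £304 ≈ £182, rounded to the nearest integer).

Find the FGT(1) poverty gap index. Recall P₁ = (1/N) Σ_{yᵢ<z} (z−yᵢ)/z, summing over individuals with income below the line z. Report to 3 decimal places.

Poor units: £124, £130 (q = 2 of N = 10).
Normalized shortfalls: (182−124)/182 = 0.3187; (182−130)/182 = 0.2857.
Σ = 0.604396. Dividing by the full population N = 10 gives P₁ = 0.060.

0.060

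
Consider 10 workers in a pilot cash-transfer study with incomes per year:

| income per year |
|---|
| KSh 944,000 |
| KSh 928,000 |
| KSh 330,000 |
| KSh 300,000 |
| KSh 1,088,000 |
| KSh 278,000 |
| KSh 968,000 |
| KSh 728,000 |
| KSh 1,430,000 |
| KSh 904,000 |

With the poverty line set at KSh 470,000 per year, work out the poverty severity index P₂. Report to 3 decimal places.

0.039

Poor units: KSh 278,000, KSh 300,000, KSh 330,000 (q = 3 of N = 10).
Gap ratios (z−y)/z: (470000−278000)/470000 = 0.4085; (470000−300000)/470000 = 0.3617; (470000−330000)/470000 = 0.2979.
Squared: 0.1669; 0.1308; 0.0887.
Sum = 0.386437; P₂ = 0.386437 / 10 = 0.039.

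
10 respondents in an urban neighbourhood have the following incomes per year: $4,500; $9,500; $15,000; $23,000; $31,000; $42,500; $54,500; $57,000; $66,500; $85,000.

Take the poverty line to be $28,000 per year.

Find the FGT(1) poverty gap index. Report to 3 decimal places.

0.214

Incomes under z: $4,500, $9,500, $15,000, $23,000 (q = 4 of N = 10).
Normalized shortfalls: (28000−4500)/28000 = 0.8393; (28000−9500)/28000 = 0.6607; (28000−15000)/28000 = 0.4643; (28000−23000)/28000 = 0.1786.
Σ = 2.142857. Dividing by the full population N = 10 gives P₁ = 0.214.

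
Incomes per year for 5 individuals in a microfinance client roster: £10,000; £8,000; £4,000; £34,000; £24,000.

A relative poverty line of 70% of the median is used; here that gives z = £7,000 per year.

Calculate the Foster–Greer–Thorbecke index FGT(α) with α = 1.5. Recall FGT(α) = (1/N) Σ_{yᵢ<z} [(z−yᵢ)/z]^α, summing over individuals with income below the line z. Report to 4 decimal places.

Below the line: £4,000 (q = 1 of N = 5).
Relative gaps: (7000−4000)/7000 = 0.4286.
Raised to α = 1.5: 0.28057.
Sum = 0.280566; FGT(1.5) = 0.280566 / 5 = 0.0561.

0.0561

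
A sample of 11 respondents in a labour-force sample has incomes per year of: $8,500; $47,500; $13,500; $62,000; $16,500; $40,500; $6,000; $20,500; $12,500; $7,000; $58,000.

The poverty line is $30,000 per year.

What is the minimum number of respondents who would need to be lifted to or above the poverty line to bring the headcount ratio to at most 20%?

7 of the 11 respondents are poor, so H = 7/11 = 0.636.
A headcount ratio of at most 20% allows at most ⌊0.20 × 11⌋ = 2 poor respondents.
So at least 7 − 2 = 5 must be lifted.

5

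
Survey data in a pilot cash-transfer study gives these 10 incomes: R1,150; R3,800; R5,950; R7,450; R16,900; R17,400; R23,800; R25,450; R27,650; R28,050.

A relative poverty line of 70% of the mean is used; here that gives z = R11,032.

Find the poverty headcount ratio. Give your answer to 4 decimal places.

4 of the 10 respondents have income below R11,032.
H = 4/10 = 0.4000.

0.4000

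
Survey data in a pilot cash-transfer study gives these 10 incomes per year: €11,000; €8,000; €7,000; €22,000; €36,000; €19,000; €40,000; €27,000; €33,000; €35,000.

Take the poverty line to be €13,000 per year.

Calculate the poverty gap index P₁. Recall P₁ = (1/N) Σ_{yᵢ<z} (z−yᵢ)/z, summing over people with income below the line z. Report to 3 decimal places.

0.100

Poor units: €7,000, €8,000, €11,000 (q = 3 of N = 10).
Gap ratios (z−y)/z: (13000−7000)/13000 = 0.4615; (13000−8000)/13000 = 0.3846; (13000−11000)/13000 = 0.1538.
Sum of shortfalls = 1.000000; P₁ averages over all N: 1.000000 / 10 = 0.100.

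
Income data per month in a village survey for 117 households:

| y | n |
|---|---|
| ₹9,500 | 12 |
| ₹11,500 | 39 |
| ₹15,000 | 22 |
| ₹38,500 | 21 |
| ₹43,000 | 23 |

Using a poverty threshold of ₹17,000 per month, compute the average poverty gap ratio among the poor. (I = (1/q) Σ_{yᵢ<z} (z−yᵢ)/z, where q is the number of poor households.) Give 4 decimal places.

Below z: 12×₹9,500, 39×₹11,500, 22×₹15,000 (q = 73 of N = 117).
Relative gaps: 0.4412 (×12), 0.3235 (×39), 0.1176 (×22); sum = 20.500000.
The income-gap ratio divides by q (the poor only): 20.500000 / 73 = 0.2808.

0.2808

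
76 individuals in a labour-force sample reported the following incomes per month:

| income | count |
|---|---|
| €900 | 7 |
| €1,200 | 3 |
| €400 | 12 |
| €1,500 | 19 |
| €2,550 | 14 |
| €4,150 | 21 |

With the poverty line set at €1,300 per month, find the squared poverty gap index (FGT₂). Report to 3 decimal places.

0.085

Incomes under z: 12×€400, 7×€900, 3×€1,200 (q = 22 of N = 76).
Gap ratios (z−y)/z: (1300−400)/1300 = 0.6923 (×12); (1300−900)/1300 = 0.3077 (×7); (1300−1200)/1300 = 0.0769 (×3).
Squared: 0.4793 (×12); 0.0947 (×7); 0.0059 (×3).
Sum = 6.431953; P₂ = 6.431953 / 76 = 0.085.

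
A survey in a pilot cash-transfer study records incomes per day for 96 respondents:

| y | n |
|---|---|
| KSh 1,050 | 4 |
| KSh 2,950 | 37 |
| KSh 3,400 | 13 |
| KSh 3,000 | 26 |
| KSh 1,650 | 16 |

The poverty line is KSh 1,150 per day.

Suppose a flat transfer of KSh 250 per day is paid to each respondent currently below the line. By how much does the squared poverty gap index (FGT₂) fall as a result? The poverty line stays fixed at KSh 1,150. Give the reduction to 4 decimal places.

Before: below the line — 4×KSh 1,050; squared poverty gap index (FGT₂) = 0.000315.
After the KSh 250 transfer: below the line — none; squared poverty gap index (FGT₂) = 0.000000.
Reduction = 0.000315 − 0.000000 = 0.0003.

0.0003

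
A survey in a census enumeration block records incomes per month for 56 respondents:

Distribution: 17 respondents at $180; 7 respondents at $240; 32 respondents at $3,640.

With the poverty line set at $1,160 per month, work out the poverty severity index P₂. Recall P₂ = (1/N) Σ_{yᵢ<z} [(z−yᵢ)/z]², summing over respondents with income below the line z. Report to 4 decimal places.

Incomes under z: 17×$180, 7×$240 (q = 24 of N = 56).
Relative gaps: (1160−180)/1160 = 0.8448 (×17); (1160−240)/1160 = 0.7931 (×7).
Squared: 0.7137 (×17); 0.6290 (×7).
Sum = 16.536564; P₂ = 16.536564 / 56 = 0.2953.

0.2953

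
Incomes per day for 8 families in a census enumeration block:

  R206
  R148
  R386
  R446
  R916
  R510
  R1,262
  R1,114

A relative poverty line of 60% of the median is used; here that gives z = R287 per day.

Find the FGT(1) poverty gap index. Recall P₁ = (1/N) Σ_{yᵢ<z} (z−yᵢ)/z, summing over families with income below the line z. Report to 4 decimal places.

Below the line: R148, R206 (q = 2 of N = 8).
Normalized shortfalls: (287−148)/287 = 0.4843; (287−206)/287 = 0.2822.
Sum of shortfalls = 0.766551; P₁ averages over all N: 0.766551 / 8 = 0.0958.

0.0958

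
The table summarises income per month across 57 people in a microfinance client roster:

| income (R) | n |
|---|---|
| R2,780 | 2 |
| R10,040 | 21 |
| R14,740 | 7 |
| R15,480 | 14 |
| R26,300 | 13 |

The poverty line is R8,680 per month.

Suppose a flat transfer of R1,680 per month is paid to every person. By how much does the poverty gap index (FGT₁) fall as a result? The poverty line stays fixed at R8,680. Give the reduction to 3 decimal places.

0.007

Before: below the line — 2×R2,780; poverty gap index (FGT₁) = 0.02385.
After the R1,680 transfer: below the line — 2×R4,460; poverty gap index (FGT₁) = 0.01706.
Reduction = 0.02385 − 0.01706 = 0.007.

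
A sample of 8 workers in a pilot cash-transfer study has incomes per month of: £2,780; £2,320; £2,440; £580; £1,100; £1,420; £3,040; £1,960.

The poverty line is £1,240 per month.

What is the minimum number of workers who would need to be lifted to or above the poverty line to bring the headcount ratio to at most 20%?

2 of the 8 workers are poor, so H = 2/8 = 0.250.
A headcount ratio of at most 20% allows at most ⌊0.20 × 8⌋ = 1 poor workers.
So at least 2 − 1 = 1 must be lifted.

1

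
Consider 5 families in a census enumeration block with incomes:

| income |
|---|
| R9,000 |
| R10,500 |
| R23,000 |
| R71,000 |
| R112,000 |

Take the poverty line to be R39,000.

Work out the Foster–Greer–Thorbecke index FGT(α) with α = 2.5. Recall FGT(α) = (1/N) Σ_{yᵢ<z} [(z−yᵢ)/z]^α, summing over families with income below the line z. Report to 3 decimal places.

Below z: R9,000, R10,500, R23,000 (q = 3 of N = 5).
Normalized shortfalls: (39000−9000)/39000 = 0.7692; (39000−10500)/39000 = 0.7308; (39000−23000)/39000 = 0.4103.
Raised to α = 2.5: 0.51897; 0.45651; 0.10780.
Sum = 1.083284; FGT(2.5) = 1.083284 / 5 = 0.217.

0.217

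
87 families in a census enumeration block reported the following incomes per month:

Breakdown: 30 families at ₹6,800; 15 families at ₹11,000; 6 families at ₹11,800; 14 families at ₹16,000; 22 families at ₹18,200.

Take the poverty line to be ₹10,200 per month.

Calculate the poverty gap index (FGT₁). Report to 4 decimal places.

0.1149

Below z: 30×₹6,800 (q = 30 of N = 87).
Gap ratios (z−y)/z: (10200−6800)/10200 = 0.3333 (×30).
Σ = 10.000000. Dividing by the full population N = 87 gives P₁ = 0.1149.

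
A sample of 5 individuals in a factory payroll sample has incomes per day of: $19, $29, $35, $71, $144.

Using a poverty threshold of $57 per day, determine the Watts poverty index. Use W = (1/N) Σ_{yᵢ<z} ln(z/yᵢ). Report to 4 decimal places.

Incomes under z: $19, $29, $35 (q = 3 of N = 5).
Log gaps: ln(57/19) = 1.0986; ln(57/29) = 0.6758; ln(57/35) = 0.4877.
W = 2.262071 / 5 = 0.4524.

0.4524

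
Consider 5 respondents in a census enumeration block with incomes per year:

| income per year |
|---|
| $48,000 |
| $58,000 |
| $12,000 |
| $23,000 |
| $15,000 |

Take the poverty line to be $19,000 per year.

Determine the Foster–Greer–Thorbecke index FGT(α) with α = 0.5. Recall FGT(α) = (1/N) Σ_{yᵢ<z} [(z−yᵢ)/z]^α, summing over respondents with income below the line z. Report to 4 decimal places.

Below the line: $12,000, $15,000 (q = 2 of N = 5).
Relative gaps: (19000−12000)/19000 = 0.3684; (19000−15000)/19000 = 0.2105.
Raised to α = 0.5: 0.60698; 0.45883.
Sum = 1.065808; FGT(0.5) = 1.065808 / 5 = 0.2132.

0.2132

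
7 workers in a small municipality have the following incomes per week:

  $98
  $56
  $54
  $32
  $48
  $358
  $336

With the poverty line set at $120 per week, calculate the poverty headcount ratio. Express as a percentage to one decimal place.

5 of the 7 workers have income below $120.
H = 5/7 = 71.4%.

71.4%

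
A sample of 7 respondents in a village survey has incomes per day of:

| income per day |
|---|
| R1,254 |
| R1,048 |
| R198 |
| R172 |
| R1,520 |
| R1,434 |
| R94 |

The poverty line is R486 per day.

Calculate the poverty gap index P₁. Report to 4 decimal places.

Below z: R94, R172, R198 (q = 3 of N = 7).
Normalized shortfalls: (486−94)/486 = 0.8066; (486−172)/486 = 0.6461; (486−198)/486 = 0.5926.
Σ = 2.045267. Dividing by the full population N = 7 gives P₁ = 0.2922.

0.2922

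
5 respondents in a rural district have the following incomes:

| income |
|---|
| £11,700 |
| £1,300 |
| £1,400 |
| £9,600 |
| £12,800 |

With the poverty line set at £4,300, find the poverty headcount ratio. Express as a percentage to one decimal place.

40.0%

2 of the 5 respondents have income below £4,300.
H = 2/5 = 40.0%.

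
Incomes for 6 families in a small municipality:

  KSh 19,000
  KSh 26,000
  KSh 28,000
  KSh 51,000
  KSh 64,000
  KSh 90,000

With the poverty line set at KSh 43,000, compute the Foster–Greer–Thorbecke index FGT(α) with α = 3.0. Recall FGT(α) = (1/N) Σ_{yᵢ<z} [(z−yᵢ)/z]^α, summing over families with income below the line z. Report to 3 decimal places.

0.046

Below z: KSh 19,000, KSh 26,000, KSh 28,000 (q = 3 of N = 6).
Normalized shortfalls: (43000−19000)/43000 = 0.5581; (43000−26000)/43000 = 0.3953; (43000−28000)/43000 = 0.3488.
Raised to α = 3.0: 0.17387; 0.06179; 0.04245.
Sum = 0.278114; FGT(3.0) = 0.278114 / 6 = 0.046.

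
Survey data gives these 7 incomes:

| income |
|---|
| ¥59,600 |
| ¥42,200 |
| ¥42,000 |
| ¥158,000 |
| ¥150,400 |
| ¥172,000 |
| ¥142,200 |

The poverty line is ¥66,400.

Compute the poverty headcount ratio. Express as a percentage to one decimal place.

42.9%

3 of the 7 workers have income below ¥66,400.
H = 3/7 = 42.9%.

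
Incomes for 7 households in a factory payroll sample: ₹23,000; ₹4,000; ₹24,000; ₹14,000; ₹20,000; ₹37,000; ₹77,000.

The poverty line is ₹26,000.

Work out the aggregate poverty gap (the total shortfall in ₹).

Poor units: ₹4,000, ₹14,000, ₹20,000, ₹23,000, ₹24,000 (q = 5 of N = 7).
Individual gaps: 26000−4000 = 22000; 26000−14000 = 12000; 26000−20000 = 6000; 26000−23000 = 3000; 26000−24000 = 2000.
Aggregate gap = ₹45,000.

₹45,000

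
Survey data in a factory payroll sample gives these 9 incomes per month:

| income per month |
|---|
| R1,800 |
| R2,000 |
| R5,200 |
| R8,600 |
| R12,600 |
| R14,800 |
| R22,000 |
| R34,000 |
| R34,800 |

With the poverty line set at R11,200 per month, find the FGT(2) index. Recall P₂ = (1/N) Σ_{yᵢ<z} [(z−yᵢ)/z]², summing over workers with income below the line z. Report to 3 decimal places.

0.191

Below z: R1,800, R2,000, R5,200, R8,600 (q = 4 of N = 9).
Relative gaps: (11200−1800)/11200 = 0.8393; (11200−2000)/11200 = 0.8214; (11200−5200)/11200 = 0.5357; (11200−8600)/11200 = 0.2321.
Squared: 0.7044; 0.6747; 0.2870; 0.0539.
Sum = 1.720026; P₂ = 1.720026 / 9 = 0.191.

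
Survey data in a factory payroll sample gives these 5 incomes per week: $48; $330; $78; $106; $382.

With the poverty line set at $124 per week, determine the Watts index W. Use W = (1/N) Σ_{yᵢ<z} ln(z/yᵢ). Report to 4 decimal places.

Below the line: $48, $78, $106 (q = 3 of N = 5).
Log gaps: ln(124/48) = 0.9491; ln(124/78) = 0.4636; ln(124/106) = 0.1568.
W = 1.569496 / 5 = 0.3139.

0.3139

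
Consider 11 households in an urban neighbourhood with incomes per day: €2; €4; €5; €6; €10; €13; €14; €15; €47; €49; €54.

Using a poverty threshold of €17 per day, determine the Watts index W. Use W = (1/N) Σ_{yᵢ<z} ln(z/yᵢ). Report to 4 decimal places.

Below z: €2, €4, €5, €6, €10, €13, €14, €15 (q = 8 of N = 11).
ln(z/y) terms: ln(17/2) = 2.1401; ln(17/4) = 1.4469; ln(17/5) = 1.2238; ln(17/6) = 1.0415; ln(17/10) = 0.5306; ln(17/13) = 0.2683; ln(17/14) = 0.1942; ln(17/15) = 0.1252.
W = 6.970426 / 11 = 0.6337.

0.6337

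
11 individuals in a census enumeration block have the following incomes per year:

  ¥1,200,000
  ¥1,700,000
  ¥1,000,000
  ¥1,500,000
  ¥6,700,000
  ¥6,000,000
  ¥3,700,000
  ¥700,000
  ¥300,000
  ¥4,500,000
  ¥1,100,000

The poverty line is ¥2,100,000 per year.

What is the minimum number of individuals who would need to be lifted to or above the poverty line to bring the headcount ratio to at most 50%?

7 of the 11 individuals are poor, so H = 7/11 = 0.636.
A headcount ratio of at most 50% allows at most ⌊0.50 × 11⌋ = 5 poor individuals.
So at least 7 − 5 = 2 must be lifted.

2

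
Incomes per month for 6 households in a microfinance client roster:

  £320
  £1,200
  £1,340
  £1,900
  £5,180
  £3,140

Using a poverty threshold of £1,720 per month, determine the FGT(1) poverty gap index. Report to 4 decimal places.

Below z: £320, £1,200, £1,340 (q = 3 of N = 6).
Normalized shortfalls: (1720−320)/1720 = 0.8140; (1720−1200)/1720 = 0.3023; (1720−1340)/1720 = 0.2209.
Sum of shortfalls = 1.337209; P₁ averages over all N: 1.337209 / 6 = 0.2229.

0.2229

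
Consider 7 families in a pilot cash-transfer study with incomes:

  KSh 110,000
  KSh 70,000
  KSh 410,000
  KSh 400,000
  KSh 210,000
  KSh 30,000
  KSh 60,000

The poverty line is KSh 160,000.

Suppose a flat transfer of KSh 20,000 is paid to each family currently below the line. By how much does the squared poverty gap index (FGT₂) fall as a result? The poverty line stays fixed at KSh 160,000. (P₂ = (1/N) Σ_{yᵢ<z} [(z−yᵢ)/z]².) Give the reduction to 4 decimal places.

Before: below the line — KSh 30,000, KSh 60,000, KSh 70,000, KSh 110,000; squared poverty gap index (FGT₂) = 0.209263.
After the KSh 20,000 transfer: below the line — KSh 50,000, KSh 80,000, KSh 90,000, KSh 130,000; squared poverty gap index (FGT₂) = 0.135603.
Reduction = 0.209263 − 0.135603 = 0.0737.

0.0737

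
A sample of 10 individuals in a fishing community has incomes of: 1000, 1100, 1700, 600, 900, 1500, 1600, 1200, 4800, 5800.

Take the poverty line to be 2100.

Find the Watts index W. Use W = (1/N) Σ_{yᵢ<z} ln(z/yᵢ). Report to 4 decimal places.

Poor units: 600, 900, 1000, 1100, 1200, 1500, 1600, 1700 (q = 8 of N = 10).
Log shortfalls: ln(2100/600) = 1.2528; ln(2100/900) = 0.8473; ln(2100/1000) = 0.7419; ln(2100/1100) = 0.6466; ln(2100/1200) = 0.5596; ln(2100/1500) = 0.3365; ln(2100/1600) = 0.2719; ln(2100/1700) = 0.2113.
W = 4.867956 / 10 = 0.4868.

0.4868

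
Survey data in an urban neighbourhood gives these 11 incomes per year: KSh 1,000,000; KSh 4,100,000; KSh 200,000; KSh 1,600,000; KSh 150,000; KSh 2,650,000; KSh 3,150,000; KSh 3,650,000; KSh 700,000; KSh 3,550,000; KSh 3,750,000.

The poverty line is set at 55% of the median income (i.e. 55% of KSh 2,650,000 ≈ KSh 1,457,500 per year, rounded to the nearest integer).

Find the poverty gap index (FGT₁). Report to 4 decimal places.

0.2358

Below z: KSh 150,000, KSh 200,000, KSh 700,000, KSh 1,000,000 (q = 4 of N = 11).
Shortfall ratios: (1457500−150000)/1457500 = 0.8971; (1457500−200000)/1457500 = 0.8628; (1457500−700000)/1457500 = 0.5197; (1457500−1000000)/1457500 = 0.3139.
Σ = 2.593482. Dividing by the full population N = 11 gives P₁ = 0.2358.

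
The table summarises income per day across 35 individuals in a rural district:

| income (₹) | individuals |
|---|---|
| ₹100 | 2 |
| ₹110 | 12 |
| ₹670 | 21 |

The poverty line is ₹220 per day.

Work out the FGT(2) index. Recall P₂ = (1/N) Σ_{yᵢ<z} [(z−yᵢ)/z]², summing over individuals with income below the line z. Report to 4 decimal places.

Below z: 2×₹100, 12×₹110 (q = 14 of N = 35).
Relative gaps: (220−100)/220 = 0.5455 (×2); (220−110)/220 = 0.5000 (×12).
Squared: 0.2975 (×2); 0.2500 (×12).
Sum = 3.595041; P₂ = 3.595041 / 35 = 0.1027.

0.1027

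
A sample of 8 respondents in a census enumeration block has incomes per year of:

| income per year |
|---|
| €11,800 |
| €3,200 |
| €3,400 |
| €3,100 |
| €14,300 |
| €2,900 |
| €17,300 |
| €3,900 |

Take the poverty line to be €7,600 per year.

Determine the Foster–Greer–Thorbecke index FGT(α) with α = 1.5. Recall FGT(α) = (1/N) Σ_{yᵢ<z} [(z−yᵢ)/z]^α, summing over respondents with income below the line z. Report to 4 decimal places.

0.2666

Poor units: €2,900, €3,100, €3,200, €3,400, €3,900 (q = 5 of N = 8).
Shortfall ratios: (7600−2900)/7600 = 0.6184; (7600−3100)/7600 = 0.5921; (7600−3200)/7600 = 0.5789; (7600−3400)/7600 = 0.5526; (7600−3900)/7600 = 0.4868.
Raised to α = 1.5: 0.48632; 0.45562; 0.44051; 0.41082; 0.33969.
Sum = 2.132964; FGT(1.5) = 2.132964 / 8 = 0.2666.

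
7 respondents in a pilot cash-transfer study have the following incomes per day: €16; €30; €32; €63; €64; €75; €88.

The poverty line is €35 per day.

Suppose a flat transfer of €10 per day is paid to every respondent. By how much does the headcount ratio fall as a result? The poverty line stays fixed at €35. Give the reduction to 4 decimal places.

Before: below the line — €16, €30, €32; headcount ratio = 0.428571.
After the €10 transfer: below the line — €26; headcount ratio = 0.142857.
Reduction = 0.428571 − 0.142857 = 0.2857.

0.2857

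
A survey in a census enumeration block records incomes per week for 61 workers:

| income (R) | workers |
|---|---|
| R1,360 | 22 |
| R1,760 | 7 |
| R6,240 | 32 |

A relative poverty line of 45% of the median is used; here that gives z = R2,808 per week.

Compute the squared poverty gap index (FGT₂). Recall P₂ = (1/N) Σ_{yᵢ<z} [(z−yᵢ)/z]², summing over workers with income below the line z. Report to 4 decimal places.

Poor units: 22×R1,360, 7×R1,760 (q = 29 of N = 61).
Relative gaps: (2808−1360)/2808 = 0.5157 (×22); (2808−1760)/2808 = 0.3732 (×7).
Squared: 0.2659 (×22); 0.1393 (×7).
Sum = 6.825180; P₂ = 6.825180 / 61 = 0.1119.

0.1119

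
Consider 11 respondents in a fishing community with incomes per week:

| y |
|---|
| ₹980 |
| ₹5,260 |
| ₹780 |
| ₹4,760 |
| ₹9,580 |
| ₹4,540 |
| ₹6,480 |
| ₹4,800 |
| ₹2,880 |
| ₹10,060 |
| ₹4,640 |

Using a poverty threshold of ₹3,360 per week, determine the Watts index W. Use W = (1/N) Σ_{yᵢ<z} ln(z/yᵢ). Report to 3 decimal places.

Incomes under z: ₹780, ₹980, ₹2,880 (q = 3 of N = 11).
ln(z/y) terms: ln(3360/780) = 1.4604; ln(3360/980) = 1.2321; ln(3360/2880) = 0.1542.
W = 2.846697 / 11 = 0.259.

0.259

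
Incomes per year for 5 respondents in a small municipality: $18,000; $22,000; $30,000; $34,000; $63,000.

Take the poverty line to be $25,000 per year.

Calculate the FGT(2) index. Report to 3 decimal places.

0.019

Below the line: $18,000, $22,000 (q = 2 of N = 5).
Shortfall ratios: (25000−18000)/25000 = 0.2800; (25000−22000)/25000 = 0.1200.
Squared: 0.0784; 0.0144.
Sum = 0.092800; P₂ = 0.092800 / 5 = 0.019.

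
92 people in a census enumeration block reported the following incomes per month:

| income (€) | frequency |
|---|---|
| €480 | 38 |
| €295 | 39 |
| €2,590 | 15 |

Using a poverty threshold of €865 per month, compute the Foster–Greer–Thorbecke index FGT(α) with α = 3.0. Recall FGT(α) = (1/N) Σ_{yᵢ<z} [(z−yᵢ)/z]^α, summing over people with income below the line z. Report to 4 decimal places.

0.1577

Incomes under z: 39×€295, 38×€480 (q = 77 of N = 92).
Shortfall ratios: (865−295)/865 = 0.6590 (×39); (865−480)/865 = 0.4451 (×38).
Raised to α = 3.0: 0.28614 (×39); 0.08817 (×38).
Sum = 14.509961; FGT(3.0) = 14.509961 / 92 = 0.1577.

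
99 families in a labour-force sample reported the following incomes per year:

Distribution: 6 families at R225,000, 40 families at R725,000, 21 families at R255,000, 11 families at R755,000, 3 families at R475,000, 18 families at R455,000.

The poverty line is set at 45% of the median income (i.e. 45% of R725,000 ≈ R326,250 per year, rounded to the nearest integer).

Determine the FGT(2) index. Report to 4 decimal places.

0.0160

Below the line: 6×R225,000, 21×R255,000 (q = 27 of N = 99).
Relative gaps: (326250−225000)/326250 = 0.3103 (×6); (326250−255000)/326250 = 0.2184 (×21).
Squared: 0.0963 (×6); 0.0477 (×21).
Sum = 1.579469; P₂ = 1.579469 / 99 = 0.0160.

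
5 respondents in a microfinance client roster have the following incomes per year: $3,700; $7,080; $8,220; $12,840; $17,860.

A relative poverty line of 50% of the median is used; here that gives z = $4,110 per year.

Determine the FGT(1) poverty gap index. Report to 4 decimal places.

Below the line: $3,700 (q = 1 of N = 5).
Normalized shortfalls: (4110−3700)/4110 = 0.0998.
Sum of shortfalls = 0.099757; P₁ averages over all N: 0.099757 / 5 = 0.0200.

0.0200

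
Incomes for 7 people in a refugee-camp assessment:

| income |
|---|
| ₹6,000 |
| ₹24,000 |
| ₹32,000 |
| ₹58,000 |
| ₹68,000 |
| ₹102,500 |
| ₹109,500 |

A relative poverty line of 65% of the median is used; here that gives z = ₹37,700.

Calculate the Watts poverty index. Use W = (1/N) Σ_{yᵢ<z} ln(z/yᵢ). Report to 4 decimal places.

Poor units: ₹6,000, ₹24,000, ₹32,000 (q = 3 of N = 7).
Log gaps: ln(37700/6000) = 1.8379; ln(37700/24000) = 0.4516; ln(37700/32000) = 0.1639.
W = 2.453431 / 7 = 0.3505.

0.3505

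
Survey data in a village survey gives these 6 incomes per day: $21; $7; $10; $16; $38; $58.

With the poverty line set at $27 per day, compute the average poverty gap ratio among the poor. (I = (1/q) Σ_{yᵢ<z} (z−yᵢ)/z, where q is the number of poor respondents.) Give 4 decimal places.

Below z: $7, $10, $16, $21 (q = 4 of N = 6).
Relative gaps: 0.7407, 0.6296, 0.4074, 0.2222; sum = 2.000000.
I averages over the q = 4 poor units only: 2.000000 / 4 = 0.5000.

0.5000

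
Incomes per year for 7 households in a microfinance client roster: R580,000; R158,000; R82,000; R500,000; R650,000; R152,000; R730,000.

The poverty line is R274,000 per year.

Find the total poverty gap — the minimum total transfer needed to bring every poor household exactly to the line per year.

Below z: R82,000, R152,000, R158,000 (q = 3 of N = 7).
Individual gaps: 274000−82000 = 192000; 274000−152000 = 122000; 274000−158000 = 116000.
Aggregate gap = R430,000.

R430,000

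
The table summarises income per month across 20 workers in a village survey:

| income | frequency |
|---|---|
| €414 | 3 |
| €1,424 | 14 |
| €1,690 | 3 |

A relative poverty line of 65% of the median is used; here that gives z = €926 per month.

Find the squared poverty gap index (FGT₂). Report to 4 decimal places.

0.0459

Incomes under z: 3×€414 (q = 3 of N = 20).
Normalized shortfalls: (926−414)/926 = 0.5529 (×3).
Squared: 0.3057 (×3).
Sum = 0.917148; P₂ = 0.917148 / 20 = 0.0459.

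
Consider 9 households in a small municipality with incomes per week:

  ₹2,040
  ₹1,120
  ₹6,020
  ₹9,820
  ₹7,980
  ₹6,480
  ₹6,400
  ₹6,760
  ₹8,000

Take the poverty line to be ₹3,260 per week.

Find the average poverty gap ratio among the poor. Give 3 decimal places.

0.515

Poor units: ₹1,120, ₹2,040 (q = 2 of N = 9).
Shortfall ratios (z−y)/z: 0.6564, 0.3742; sum = 1.030675.
I averages over the q = 2 poor units only: 1.030675 / 2 = 0.515.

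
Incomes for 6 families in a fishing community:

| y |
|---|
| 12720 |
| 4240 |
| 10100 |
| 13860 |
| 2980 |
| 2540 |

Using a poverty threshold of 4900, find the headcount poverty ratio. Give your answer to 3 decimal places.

0.500

3 of the 6 families have income below 4900.
H = 3/6 = 0.500.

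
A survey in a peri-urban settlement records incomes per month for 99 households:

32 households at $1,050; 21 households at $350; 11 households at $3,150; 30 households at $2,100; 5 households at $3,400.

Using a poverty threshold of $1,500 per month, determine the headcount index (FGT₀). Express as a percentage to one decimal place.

53.5%

53 of the 99 households have income below $1,500.
H = 53/99 = 53.5%.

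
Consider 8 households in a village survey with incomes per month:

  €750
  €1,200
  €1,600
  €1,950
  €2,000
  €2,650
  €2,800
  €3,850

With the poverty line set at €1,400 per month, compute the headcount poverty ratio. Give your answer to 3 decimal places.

2 of the 8 households have income below €1,400.
H = 2/8 = 0.250.

0.250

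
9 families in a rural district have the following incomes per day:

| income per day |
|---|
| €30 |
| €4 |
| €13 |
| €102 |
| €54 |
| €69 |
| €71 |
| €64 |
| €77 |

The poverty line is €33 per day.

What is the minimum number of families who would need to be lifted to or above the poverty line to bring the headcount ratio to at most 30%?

1

Currently q = 3 of N = 9 are below the line (H = 0.333).
A headcount ratio of at most 30% allows at most ⌊0.30 × 9⌋ = 2 poor families.
So at least 3 − 2 = 1 must be lifted.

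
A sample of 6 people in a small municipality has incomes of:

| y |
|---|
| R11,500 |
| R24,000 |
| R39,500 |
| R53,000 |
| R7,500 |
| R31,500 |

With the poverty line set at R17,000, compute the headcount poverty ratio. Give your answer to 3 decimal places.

2 of the 6 people have income below R17,000.
H = 2/6 = 0.333.

0.333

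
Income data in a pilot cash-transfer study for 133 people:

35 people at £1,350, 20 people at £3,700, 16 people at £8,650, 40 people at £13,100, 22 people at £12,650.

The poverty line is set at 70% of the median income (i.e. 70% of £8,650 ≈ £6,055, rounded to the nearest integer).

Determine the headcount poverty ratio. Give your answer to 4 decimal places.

0.4135

55 of the 133 people have income below £6,055.
H = 55/133 = 0.4135.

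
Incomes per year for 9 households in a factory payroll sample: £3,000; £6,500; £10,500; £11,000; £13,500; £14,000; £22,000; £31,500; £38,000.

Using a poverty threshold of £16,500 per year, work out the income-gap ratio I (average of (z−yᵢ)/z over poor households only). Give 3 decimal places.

0.409

Poor units: £3,000, £6,500, £10,500, £11,000, £13,500, £14,000 (q = 6 of N = 9).
Relative gaps: 0.8182, 0.6061, 0.3636, 0.3333, 0.1818, 0.1515; sum = 2.454545.
I averages over the q = 6 poor units only: 2.454545 / 6 = 0.409.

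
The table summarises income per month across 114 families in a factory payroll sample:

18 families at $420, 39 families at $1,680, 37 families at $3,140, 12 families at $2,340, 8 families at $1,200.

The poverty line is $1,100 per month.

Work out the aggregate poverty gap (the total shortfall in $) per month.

Below the line: 18×$420 (q = 18 of N = 114).
Individual gaps: 18×(1100−420) = 12240.
Aggregate gap = $12,240.

$12,240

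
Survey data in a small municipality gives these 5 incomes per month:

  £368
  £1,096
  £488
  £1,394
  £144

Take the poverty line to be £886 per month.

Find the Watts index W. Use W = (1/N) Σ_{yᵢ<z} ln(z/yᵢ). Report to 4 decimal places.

Below the line: £144, £368, £488 (q = 3 of N = 5).
Log gaps: ln(886/144) = 1.8169; ln(886/368) = 0.8786; ln(886/488) = 0.5964.
W = 3.291939 / 5 = 0.6584.

0.6584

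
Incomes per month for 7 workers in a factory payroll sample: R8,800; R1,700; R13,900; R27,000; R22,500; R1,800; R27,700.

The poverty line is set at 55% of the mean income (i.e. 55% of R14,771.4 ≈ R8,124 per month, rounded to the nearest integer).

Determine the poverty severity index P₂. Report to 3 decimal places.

0.176

Incomes under z: R1,700, R1,800 (q = 2 of N = 7).
Relative gaps: (8124−1700)/8124 = 0.7907; (8124−1800)/8124 = 0.7784.
Squared: 0.6253; 0.6060.
Sum = 1.231235; P₂ = 1.231235 / 7 = 0.176.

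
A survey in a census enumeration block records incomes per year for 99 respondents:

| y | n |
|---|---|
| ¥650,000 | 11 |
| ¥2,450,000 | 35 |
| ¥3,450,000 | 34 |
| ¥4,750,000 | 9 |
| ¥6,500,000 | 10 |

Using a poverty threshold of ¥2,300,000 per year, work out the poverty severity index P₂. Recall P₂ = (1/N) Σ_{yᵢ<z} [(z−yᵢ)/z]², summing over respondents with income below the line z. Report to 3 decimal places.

0.057

Poor units: 11×¥650,000 (q = 11 of N = 99).
Relative gaps: (2300000−650000)/2300000 = 0.7174 (×11).
Squared: 0.5147 (×11).
Sum = 5.661153; P₂ = 5.661153 / 99 = 0.057.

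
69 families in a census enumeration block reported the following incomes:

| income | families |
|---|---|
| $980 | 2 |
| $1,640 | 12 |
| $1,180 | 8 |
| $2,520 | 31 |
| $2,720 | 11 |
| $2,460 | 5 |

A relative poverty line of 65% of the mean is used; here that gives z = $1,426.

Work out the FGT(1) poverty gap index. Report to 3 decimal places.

Poor units: 2×$980, 8×$1,180 (q = 10 of N = 69).
Shortfall ratios: (1426−980)/1426 = 0.3128 (×2); (1426−1180)/1426 = 0.1725 (×8).
Sum of shortfalls = 2.005610; P₁ averages over all N: 2.005610 / 69 = 0.029.

0.029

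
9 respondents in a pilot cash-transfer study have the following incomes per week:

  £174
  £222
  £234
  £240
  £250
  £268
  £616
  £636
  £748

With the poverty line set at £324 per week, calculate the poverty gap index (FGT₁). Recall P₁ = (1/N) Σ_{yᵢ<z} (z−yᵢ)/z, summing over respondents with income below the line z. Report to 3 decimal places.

Below the line: £174, £222, £234, £240, £250, £268 (q = 6 of N = 9).
Gap ratios (z−y)/z: (324−174)/324 = 0.4630; (324−222)/324 = 0.3148; (324−234)/324 = 0.2778; (324−240)/324 = 0.2593; (324−250)/324 = 0.2284; (324−268)/324 = 0.1728.
Σ = 1.716049. Dividing by the full population N = 9 gives P₁ = 0.191.

0.191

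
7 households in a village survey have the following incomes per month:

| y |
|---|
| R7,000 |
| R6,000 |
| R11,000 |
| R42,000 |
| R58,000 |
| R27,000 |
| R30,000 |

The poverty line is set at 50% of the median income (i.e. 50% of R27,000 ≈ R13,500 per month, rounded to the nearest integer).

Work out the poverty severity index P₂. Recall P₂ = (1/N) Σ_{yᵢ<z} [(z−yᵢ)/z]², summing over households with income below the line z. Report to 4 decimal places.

0.0821

Poor units: R6,000, R7,000, R11,000 (q = 3 of N = 7).
Normalized shortfalls: (13500−6000)/13500 = 0.5556; (13500−7000)/13500 = 0.4815; (13500−11000)/13500 = 0.1852.
Squared: 0.3086; 0.2318; 0.0343.
Sum = 0.574760; P₂ = 0.574760 / 7 = 0.0821.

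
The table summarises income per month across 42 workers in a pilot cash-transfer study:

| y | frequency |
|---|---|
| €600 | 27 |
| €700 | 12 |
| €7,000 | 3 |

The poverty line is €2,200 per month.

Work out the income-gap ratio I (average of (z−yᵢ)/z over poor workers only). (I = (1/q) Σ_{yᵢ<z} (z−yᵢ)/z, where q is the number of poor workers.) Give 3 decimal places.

Poor units: 27×€600, 12×€700 (q = 39 of N = 42).
Shortfall ratios (z−y)/z: 0.7273 (×27), 0.6818 (×12); sum = 27.818182.
The income-gap ratio divides by q (the poor only): 27.818182 / 39 = 0.713.

0.713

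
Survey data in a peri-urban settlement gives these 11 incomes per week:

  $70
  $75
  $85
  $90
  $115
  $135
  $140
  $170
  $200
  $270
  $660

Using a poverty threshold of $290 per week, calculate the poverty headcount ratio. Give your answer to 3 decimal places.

0.909

10 of the 11 individuals have income below $290.
H = 10/11 = 0.909.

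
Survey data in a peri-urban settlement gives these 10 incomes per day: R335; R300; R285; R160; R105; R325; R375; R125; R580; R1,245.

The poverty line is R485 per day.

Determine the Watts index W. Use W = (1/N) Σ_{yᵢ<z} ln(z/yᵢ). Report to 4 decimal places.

Poor units: R105, R125, R160, R285, R300, R325, R335, R375 (q = 8 of N = 10).
Log gaps: ln(485/105) = 1.5302; ln(485/125) = 1.3558; ln(485/160) = 1.1090; ln(485/285) = 0.5317; ln(485/300) = 0.4804; ln(485/325) = 0.4003; ln(485/335) = 0.3700; ln(485/375) = 0.2572.
W = 6.034590 / 10 = 0.6035.

0.6035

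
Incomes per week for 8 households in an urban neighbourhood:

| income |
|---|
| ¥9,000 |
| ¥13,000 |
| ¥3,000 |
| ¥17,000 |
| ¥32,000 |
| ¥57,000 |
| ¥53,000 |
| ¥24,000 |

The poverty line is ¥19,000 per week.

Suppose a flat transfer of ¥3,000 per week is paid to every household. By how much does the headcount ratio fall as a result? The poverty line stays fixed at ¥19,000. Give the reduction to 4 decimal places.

Before: below the line — ¥3,000, ¥9,000, ¥13,000, ¥17,000; headcount ratio = 0.500000.
After the ¥3,000 transfer: below the line — ¥6,000, ¥12,000, ¥16,000; headcount ratio = 0.375000.
Reduction = 0.500000 − 0.375000 = 0.1250.

0.1250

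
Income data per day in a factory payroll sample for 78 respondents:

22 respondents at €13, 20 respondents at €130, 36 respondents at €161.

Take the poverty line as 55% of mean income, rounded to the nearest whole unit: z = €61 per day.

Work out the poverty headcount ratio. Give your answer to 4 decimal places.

22 of the 78 respondents have income below €61.
H = 22/78 = 0.2821.

0.2821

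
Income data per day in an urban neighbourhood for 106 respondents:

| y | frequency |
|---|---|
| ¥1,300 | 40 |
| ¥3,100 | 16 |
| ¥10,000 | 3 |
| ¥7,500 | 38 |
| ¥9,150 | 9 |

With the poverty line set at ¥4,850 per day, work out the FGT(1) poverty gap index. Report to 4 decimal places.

Below the line: 40×¥1,300, 16×¥3,100 (q = 56 of N = 106).
Normalized shortfalls: (4850−1300)/4850 = 0.7320 (×40); (4850−3100)/4850 = 0.3608 (×16).
Sum of shortfalls = 35.051546; P₁ averages over all N: 35.051546 / 106 = 0.3307.

0.3307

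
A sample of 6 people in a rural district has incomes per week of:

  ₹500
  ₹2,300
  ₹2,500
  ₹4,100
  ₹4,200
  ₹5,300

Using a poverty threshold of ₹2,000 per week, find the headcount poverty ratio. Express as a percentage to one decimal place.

1 of the 6 people have income below ₹2,000.
H = 1/6 = 16.7%.

16.7%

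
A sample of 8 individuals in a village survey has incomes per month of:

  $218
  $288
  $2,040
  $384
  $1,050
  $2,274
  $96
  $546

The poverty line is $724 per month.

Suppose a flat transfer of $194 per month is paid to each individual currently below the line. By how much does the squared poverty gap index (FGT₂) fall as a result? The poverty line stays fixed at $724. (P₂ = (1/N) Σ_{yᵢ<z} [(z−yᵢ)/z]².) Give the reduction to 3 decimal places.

Before: below the line — $96, $218, $288, $384, $546; squared poverty gap index (FGT₂) = 0.23556.
After the $194 transfer: below the line — $290, $412, $482, $578; squared poverty gap index (FGT₂) = 0.08718.
Reduction = 0.23556 − 0.08718 = 0.148.

0.148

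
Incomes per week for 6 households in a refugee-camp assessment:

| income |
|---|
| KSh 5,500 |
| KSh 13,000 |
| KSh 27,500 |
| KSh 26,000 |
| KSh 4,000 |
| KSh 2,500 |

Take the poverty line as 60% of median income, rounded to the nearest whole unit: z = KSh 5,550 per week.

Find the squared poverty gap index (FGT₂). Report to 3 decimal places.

Poor units: KSh 2,500, KSh 4,000, KSh 5,500 (q = 3 of N = 6).
Shortfall ratios: (5550−2500)/5550 = 0.5495; (5550−4000)/5550 = 0.2793; (5550−5500)/5550 = 0.0090.
Squared: 0.3020; 0.0780; 0.0001.
Sum = 0.380083; P₂ = 0.380083 / 6 = 0.063.

0.063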